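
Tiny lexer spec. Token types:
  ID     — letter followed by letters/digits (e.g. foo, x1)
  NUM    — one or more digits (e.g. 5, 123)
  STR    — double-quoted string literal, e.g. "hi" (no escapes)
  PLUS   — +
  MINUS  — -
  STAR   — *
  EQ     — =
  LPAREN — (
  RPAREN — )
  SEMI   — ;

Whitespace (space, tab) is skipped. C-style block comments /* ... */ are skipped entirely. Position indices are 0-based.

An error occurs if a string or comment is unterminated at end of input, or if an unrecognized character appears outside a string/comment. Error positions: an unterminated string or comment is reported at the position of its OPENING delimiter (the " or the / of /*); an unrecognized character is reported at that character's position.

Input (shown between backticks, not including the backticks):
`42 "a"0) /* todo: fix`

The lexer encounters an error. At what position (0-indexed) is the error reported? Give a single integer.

Answer: 9

Derivation:
pos=0: emit NUM '42' (now at pos=2)
pos=3: enter STRING mode
pos=3: emit STR "a" (now at pos=6)
pos=6: emit NUM '0' (now at pos=7)
pos=7: emit RPAREN ')'
pos=9: enter COMMENT mode (saw '/*')
pos=9: ERROR — unterminated comment (reached EOF)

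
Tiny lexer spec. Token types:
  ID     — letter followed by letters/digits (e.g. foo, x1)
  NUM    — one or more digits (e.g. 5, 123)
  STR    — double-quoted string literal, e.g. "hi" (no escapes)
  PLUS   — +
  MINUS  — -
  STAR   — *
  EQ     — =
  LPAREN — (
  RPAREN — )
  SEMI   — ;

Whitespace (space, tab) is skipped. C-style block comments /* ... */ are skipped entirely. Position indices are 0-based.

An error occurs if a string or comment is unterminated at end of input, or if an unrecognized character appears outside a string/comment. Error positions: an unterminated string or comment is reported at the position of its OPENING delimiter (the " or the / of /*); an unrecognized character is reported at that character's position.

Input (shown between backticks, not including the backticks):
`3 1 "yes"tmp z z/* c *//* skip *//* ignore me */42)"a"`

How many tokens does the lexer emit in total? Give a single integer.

pos=0: emit NUM '3' (now at pos=1)
pos=2: emit NUM '1' (now at pos=3)
pos=4: enter STRING mode
pos=4: emit STR "yes" (now at pos=9)
pos=9: emit ID 'tmp' (now at pos=12)
pos=13: emit ID 'z' (now at pos=14)
pos=15: emit ID 'z' (now at pos=16)
pos=16: enter COMMENT mode (saw '/*')
exit COMMENT mode (now at pos=23)
pos=23: enter COMMENT mode (saw '/*')
exit COMMENT mode (now at pos=33)
pos=33: enter COMMENT mode (saw '/*')
exit COMMENT mode (now at pos=48)
pos=48: emit NUM '42' (now at pos=50)
pos=50: emit RPAREN ')'
pos=51: enter STRING mode
pos=51: emit STR "a" (now at pos=54)
DONE. 9 tokens: [NUM, NUM, STR, ID, ID, ID, NUM, RPAREN, STR]

Answer: 9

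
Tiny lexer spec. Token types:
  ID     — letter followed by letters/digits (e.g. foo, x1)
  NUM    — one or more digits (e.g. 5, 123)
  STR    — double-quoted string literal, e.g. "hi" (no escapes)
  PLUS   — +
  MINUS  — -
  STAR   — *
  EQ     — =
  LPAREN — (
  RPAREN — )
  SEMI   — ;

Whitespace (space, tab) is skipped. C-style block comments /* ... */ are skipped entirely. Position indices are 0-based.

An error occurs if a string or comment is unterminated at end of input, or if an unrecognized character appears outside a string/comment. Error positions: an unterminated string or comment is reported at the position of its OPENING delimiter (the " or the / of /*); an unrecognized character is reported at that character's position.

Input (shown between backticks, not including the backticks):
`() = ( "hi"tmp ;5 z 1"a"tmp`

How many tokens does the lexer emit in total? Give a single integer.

pos=0: emit LPAREN '('
pos=1: emit RPAREN ')'
pos=3: emit EQ '='
pos=5: emit LPAREN '('
pos=7: enter STRING mode
pos=7: emit STR "hi" (now at pos=11)
pos=11: emit ID 'tmp' (now at pos=14)
pos=15: emit SEMI ';'
pos=16: emit NUM '5' (now at pos=17)
pos=18: emit ID 'z' (now at pos=19)
pos=20: emit NUM '1' (now at pos=21)
pos=21: enter STRING mode
pos=21: emit STR "a" (now at pos=24)
pos=24: emit ID 'tmp' (now at pos=27)
DONE. 12 tokens: [LPAREN, RPAREN, EQ, LPAREN, STR, ID, SEMI, NUM, ID, NUM, STR, ID]

Answer: 12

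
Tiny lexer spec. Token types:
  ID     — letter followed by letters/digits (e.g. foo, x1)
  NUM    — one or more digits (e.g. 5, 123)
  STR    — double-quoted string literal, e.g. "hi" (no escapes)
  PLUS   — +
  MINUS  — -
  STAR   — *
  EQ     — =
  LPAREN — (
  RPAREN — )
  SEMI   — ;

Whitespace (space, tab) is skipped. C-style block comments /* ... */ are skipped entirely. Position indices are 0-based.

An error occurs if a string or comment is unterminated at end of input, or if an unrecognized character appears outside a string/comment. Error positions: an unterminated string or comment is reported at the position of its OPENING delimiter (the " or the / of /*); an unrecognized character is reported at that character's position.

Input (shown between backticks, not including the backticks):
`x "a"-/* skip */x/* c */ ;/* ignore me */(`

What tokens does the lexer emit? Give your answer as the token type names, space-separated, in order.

Answer: ID STR MINUS ID SEMI LPAREN

Derivation:
pos=0: emit ID 'x' (now at pos=1)
pos=2: enter STRING mode
pos=2: emit STR "a" (now at pos=5)
pos=5: emit MINUS '-'
pos=6: enter COMMENT mode (saw '/*')
exit COMMENT mode (now at pos=16)
pos=16: emit ID 'x' (now at pos=17)
pos=17: enter COMMENT mode (saw '/*')
exit COMMENT mode (now at pos=24)
pos=25: emit SEMI ';'
pos=26: enter COMMENT mode (saw '/*')
exit COMMENT mode (now at pos=41)
pos=41: emit LPAREN '('
DONE. 6 tokens: [ID, STR, MINUS, ID, SEMI, LPAREN]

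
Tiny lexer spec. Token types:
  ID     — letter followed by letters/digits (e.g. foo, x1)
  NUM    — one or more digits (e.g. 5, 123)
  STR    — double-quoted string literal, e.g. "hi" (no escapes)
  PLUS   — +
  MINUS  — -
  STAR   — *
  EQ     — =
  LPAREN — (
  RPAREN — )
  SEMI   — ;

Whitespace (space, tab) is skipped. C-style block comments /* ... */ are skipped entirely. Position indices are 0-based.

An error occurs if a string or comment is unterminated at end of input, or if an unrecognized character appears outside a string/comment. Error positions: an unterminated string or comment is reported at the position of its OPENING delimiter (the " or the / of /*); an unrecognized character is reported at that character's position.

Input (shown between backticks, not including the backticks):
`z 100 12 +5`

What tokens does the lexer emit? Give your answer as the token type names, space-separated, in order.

pos=0: emit ID 'z' (now at pos=1)
pos=2: emit NUM '100' (now at pos=5)
pos=6: emit NUM '12' (now at pos=8)
pos=9: emit PLUS '+'
pos=10: emit NUM '5' (now at pos=11)
DONE. 5 tokens: [ID, NUM, NUM, PLUS, NUM]

Answer: ID NUM NUM PLUS NUM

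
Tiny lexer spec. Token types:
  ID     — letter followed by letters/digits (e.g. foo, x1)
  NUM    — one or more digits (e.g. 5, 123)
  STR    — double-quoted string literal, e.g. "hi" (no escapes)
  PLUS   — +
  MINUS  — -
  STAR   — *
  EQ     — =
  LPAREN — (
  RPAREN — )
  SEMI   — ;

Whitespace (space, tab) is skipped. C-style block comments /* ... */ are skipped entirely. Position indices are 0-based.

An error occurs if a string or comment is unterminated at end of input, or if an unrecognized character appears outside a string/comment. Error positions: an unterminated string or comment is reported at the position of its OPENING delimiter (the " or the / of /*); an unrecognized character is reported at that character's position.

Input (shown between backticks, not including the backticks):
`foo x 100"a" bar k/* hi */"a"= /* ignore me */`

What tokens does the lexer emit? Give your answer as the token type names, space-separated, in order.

Answer: ID ID NUM STR ID ID STR EQ

Derivation:
pos=0: emit ID 'foo' (now at pos=3)
pos=4: emit ID 'x' (now at pos=5)
pos=6: emit NUM '100' (now at pos=9)
pos=9: enter STRING mode
pos=9: emit STR "a" (now at pos=12)
pos=13: emit ID 'bar' (now at pos=16)
pos=17: emit ID 'k' (now at pos=18)
pos=18: enter COMMENT mode (saw '/*')
exit COMMENT mode (now at pos=26)
pos=26: enter STRING mode
pos=26: emit STR "a" (now at pos=29)
pos=29: emit EQ '='
pos=31: enter COMMENT mode (saw '/*')
exit COMMENT mode (now at pos=46)
DONE. 8 tokens: [ID, ID, NUM, STR, ID, ID, STR, EQ]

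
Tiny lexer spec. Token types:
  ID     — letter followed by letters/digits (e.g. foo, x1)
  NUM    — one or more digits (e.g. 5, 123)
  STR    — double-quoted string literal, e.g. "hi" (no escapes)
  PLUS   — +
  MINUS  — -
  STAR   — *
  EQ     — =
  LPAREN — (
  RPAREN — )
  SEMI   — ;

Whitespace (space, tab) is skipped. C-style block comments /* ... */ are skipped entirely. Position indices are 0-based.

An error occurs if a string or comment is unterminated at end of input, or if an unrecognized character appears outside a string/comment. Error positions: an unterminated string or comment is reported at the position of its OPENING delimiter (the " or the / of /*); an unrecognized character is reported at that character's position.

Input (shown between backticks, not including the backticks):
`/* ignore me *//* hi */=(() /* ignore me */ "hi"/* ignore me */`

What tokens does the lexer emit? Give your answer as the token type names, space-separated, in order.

pos=0: enter COMMENT mode (saw '/*')
exit COMMENT mode (now at pos=15)
pos=15: enter COMMENT mode (saw '/*')
exit COMMENT mode (now at pos=23)
pos=23: emit EQ '='
pos=24: emit LPAREN '('
pos=25: emit LPAREN '('
pos=26: emit RPAREN ')'
pos=28: enter COMMENT mode (saw '/*')
exit COMMENT mode (now at pos=43)
pos=44: enter STRING mode
pos=44: emit STR "hi" (now at pos=48)
pos=48: enter COMMENT mode (saw '/*')
exit COMMENT mode (now at pos=63)
DONE. 5 tokens: [EQ, LPAREN, LPAREN, RPAREN, STR]

Answer: EQ LPAREN LPAREN RPAREN STR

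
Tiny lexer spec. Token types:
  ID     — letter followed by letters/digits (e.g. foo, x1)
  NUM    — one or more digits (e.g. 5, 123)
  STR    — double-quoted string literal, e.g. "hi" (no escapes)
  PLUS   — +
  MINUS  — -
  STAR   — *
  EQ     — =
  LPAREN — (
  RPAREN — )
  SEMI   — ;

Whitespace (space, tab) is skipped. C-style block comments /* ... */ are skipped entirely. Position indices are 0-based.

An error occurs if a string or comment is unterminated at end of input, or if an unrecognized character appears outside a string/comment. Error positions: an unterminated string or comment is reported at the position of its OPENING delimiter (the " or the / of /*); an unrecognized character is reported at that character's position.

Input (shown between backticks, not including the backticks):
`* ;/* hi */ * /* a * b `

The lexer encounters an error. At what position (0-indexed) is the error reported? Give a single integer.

pos=0: emit STAR '*'
pos=2: emit SEMI ';'
pos=3: enter COMMENT mode (saw '/*')
exit COMMENT mode (now at pos=11)
pos=12: emit STAR '*'
pos=14: enter COMMENT mode (saw '/*')
pos=14: ERROR — unterminated comment (reached EOF)

Answer: 14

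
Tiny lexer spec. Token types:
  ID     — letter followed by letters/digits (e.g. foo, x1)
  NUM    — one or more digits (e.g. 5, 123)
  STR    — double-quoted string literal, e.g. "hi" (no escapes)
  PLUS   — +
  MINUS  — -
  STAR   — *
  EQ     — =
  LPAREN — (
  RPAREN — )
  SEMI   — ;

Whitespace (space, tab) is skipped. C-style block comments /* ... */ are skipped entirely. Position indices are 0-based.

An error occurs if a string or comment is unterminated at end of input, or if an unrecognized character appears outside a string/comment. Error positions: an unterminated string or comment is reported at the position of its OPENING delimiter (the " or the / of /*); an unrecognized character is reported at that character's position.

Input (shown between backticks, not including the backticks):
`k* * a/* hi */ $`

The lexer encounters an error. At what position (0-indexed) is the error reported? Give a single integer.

Answer: 15

Derivation:
pos=0: emit ID 'k' (now at pos=1)
pos=1: emit STAR '*'
pos=3: emit STAR '*'
pos=5: emit ID 'a' (now at pos=6)
pos=6: enter COMMENT mode (saw '/*')
exit COMMENT mode (now at pos=14)
pos=15: ERROR — unrecognized char '$'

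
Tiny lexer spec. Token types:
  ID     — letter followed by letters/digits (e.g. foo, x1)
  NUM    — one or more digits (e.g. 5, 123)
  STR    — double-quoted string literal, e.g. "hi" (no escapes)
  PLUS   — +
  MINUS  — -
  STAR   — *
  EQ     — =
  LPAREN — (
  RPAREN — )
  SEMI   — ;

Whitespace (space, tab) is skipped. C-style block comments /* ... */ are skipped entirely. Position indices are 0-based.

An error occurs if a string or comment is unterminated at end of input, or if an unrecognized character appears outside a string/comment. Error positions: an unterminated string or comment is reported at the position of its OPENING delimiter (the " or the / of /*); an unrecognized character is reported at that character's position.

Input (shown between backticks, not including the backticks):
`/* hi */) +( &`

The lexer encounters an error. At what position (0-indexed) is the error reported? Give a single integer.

pos=0: enter COMMENT mode (saw '/*')
exit COMMENT mode (now at pos=8)
pos=8: emit RPAREN ')'
pos=10: emit PLUS '+'
pos=11: emit LPAREN '('
pos=13: ERROR — unrecognized char '&'

Answer: 13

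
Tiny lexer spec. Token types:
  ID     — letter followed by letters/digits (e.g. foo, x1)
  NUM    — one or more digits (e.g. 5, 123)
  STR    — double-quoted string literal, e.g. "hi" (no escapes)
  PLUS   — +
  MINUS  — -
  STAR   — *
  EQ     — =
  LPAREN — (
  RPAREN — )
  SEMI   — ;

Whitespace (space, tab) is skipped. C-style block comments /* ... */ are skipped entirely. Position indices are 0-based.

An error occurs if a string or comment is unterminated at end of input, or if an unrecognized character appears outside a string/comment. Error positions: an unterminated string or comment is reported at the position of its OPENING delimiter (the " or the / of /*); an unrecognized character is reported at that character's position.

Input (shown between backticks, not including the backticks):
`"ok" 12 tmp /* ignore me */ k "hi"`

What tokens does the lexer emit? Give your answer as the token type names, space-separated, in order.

Answer: STR NUM ID ID STR

Derivation:
pos=0: enter STRING mode
pos=0: emit STR "ok" (now at pos=4)
pos=5: emit NUM '12' (now at pos=7)
pos=8: emit ID 'tmp' (now at pos=11)
pos=12: enter COMMENT mode (saw '/*')
exit COMMENT mode (now at pos=27)
pos=28: emit ID 'k' (now at pos=29)
pos=30: enter STRING mode
pos=30: emit STR "hi" (now at pos=34)
DONE. 5 tokens: [STR, NUM, ID, ID, STR]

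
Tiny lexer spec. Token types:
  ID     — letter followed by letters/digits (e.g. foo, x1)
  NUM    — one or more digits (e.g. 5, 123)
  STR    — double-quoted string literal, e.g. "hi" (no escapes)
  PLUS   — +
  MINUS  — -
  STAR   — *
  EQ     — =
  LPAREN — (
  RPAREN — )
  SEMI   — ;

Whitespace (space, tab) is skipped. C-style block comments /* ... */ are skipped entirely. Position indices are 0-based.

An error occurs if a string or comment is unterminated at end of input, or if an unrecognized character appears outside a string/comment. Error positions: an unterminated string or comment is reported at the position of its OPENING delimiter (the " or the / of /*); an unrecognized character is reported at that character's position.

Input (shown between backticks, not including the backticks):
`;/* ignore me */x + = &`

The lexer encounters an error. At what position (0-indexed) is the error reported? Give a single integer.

Answer: 22

Derivation:
pos=0: emit SEMI ';'
pos=1: enter COMMENT mode (saw '/*')
exit COMMENT mode (now at pos=16)
pos=16: emit ID 'x' (now at pos=17)
pos=18: emit PLUS '+'
pos=20: emit EQ '='
pos=22: ERROR — unrecognized char '&'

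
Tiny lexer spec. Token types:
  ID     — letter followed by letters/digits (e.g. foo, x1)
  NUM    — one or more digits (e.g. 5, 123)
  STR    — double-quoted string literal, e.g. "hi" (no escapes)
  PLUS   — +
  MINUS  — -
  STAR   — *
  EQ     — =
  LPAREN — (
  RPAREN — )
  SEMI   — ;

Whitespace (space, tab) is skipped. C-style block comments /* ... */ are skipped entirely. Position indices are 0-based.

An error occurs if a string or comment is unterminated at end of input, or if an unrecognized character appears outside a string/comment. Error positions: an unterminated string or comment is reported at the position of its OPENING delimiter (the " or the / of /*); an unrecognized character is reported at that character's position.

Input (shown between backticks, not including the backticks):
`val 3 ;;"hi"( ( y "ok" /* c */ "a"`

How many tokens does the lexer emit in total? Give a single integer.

Answer: 10

Derivation:
pos=0: emit ID 'val' (now at pos=3)
pos=4: emit NUM '3' (now at pos=5)
pos=6: emit SEMI ';'
pos=7: emit SEMI ';'
pos=8: enter STRING mode
pos=8: emit STR "hi" (now at pos=12)
pos=12: emit LPAREN '('
pos=14: emit LPAREN '('
pos=16: emit ID 'y' (now at pos=17)
pos=18: enter STRING mode
pos=18: emit STR "ok" (now at pos=22)
pos=23: enter COMMENT mode (saw '/*')
exit COMMENT mode (now at pos=30)
pos=31: enter STRING mode
pos=31: emit STR "a" (now at pos=34)
DONE. 10 tokens: [ID, NUM, SEMI, SEMI, STR, LPAREN, LPAREN, ID, STR, STR]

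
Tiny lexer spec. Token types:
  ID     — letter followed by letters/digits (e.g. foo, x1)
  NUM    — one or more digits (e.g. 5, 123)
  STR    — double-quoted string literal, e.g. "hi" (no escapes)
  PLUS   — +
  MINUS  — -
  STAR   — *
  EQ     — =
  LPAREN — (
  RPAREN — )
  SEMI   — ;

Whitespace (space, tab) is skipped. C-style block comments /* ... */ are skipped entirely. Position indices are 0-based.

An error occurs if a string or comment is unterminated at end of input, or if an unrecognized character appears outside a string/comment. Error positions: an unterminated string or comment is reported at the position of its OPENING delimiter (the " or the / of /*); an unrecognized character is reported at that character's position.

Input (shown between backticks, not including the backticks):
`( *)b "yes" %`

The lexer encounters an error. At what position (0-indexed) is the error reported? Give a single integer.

pos=0: emit LPAREN '('
pos=2: emit STAR '*'
pos=3: emit RPAREN ')'
pos=4: emit ID 'b' (now at pos=5)
pos=6: enter STRING mode
pos=6: emit STR "yes" (now at pos=11)
pos=12: ERROR — unrecognized char '%'

Answer: 12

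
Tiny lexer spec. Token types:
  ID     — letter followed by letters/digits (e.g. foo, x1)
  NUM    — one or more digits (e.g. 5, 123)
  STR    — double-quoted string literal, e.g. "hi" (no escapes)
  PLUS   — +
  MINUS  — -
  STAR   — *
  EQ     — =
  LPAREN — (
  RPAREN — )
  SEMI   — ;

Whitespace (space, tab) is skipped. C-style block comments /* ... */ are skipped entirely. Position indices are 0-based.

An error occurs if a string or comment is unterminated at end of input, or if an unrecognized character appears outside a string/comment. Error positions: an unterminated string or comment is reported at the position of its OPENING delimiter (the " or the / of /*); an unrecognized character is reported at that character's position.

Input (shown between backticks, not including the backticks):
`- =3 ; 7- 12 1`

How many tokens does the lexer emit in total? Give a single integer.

Answer: 8

Derivation:
pos=0: emit MINUS '-'
pos=2: emit EQ '='
pos=3: emit NUM '3' (now at pos=4)
pos=5: emit SEMI ';'
pos=7: emit NUM '7' (now at pos=8)
pos=8: emit MINUS '-'
pos=10: emit NUM '12' (now at pos=12)
pos=13: emit NUM '1' (now at pos=14)
DONE. 8 tokens: [MINUS, EQ, NUM, SEMI, NUM, MINUS, NUM, NUM]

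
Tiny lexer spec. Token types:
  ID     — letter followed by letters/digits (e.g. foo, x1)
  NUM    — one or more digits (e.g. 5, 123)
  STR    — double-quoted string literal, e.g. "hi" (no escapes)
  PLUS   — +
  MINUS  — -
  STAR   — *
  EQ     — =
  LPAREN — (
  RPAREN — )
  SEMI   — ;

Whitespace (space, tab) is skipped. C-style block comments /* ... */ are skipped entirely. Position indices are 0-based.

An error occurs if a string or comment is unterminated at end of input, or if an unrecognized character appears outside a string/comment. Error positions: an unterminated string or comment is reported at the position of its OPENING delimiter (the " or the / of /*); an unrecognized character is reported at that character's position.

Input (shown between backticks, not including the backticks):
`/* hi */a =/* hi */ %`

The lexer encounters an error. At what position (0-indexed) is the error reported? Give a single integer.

Answer: 20

Derivation:
pos=0: enter COMMENT mode (saw '/*')
exit COMMENT mode (now at pos=8)
pos=8: emit ID 'a' (now at pos=9)
pos=10: emit EQ '='
pos=11: enter COMMENT mode (saw '/*')
exit COMMENT mode (now at pos=19)
pos=20: ERROR — unrecognized char '%'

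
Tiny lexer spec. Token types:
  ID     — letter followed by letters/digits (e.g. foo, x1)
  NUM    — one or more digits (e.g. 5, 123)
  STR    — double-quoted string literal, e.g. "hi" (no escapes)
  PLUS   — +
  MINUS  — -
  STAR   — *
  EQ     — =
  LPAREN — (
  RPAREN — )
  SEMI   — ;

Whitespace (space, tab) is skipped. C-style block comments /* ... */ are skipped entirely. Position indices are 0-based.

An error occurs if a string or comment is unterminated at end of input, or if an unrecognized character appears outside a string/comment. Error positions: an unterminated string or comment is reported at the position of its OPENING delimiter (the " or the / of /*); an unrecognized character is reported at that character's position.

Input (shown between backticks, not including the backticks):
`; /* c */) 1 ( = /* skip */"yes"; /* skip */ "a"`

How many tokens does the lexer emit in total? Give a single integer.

pos=0: emit SEMI ';'
pos=2: enter COMMENT mode (saw '/*')
exit COMMENT mode (now at pos=9)
pos=9: emit RPAREN ')'
pos=11: emit NUM '1' (now at pos=12)
pos=13: emit LPAREN '('
pos=15: emit EQ '='
pos=17: enter COMMENT mode (saw '/*')
exit COMMENT mode (now at pos=27)
pos=27: enter STRING mode
pos=27: emit STR "yes" (now at pos=32)
pos=32: emit SEMI ';'
pos=34: enter COMMENT mode (saw '/*')
exit COMMENT mode (now at pos=44)
pos=45: enter STRING mode
pos=45: emit STR "a" (now at pos=48)
DONE. 8 tokens: [SEMI, RPAREN, NUM, LPAREN, EQ, STR, SEMI, STR]

Answer: 8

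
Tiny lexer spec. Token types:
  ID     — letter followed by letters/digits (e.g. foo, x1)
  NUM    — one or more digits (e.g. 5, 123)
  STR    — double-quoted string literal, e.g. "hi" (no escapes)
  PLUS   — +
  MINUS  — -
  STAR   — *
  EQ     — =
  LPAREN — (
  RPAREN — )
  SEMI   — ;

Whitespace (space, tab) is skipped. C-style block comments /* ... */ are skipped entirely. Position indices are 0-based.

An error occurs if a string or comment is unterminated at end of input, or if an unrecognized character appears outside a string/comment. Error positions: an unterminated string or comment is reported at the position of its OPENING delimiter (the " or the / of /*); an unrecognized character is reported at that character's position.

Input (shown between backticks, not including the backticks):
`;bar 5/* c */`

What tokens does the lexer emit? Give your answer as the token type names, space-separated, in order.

pos=0: emit SEMI ';'
pos=1: emit ID 'bar' (now at pos=4)
pos=5: emit NUM '5' (now at pos=6)
pos=6: enter COMMENT mode (saw '/*')
exit COMMENT mode (now at pos=13)
DONE. 3 tokens: [SEMI, ID, NUM]

Answer: SEMI ID NUM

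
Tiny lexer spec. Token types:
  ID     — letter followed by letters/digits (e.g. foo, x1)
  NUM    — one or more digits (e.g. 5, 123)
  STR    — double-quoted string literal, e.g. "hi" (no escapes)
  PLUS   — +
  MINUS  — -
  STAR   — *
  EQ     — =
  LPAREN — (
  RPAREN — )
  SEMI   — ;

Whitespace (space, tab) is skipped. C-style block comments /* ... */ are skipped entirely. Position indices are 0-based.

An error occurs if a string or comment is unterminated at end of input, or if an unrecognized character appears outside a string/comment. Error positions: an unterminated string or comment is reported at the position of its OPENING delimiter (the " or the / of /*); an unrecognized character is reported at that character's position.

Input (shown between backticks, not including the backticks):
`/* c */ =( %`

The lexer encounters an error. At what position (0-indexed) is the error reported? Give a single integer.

pos=0: enter COMMENT mode (saw '/*')
exit COMMENT mode (now at pos=7)
pos=8: emit EQ '='
pos=9: emit LPAREN '('
pos=11: ERROR — unrecognized char '%'

Answer: 11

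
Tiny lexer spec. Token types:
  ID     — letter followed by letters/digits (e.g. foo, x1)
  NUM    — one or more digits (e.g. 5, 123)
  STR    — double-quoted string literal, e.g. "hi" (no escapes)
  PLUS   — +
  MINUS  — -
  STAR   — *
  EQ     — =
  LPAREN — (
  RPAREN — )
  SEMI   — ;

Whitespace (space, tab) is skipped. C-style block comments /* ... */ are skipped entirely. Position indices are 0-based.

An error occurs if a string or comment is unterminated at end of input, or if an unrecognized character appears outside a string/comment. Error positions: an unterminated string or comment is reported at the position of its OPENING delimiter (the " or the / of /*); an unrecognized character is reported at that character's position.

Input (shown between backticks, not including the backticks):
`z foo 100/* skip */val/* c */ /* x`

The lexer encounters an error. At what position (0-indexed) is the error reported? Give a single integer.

pos=0: emit ID 'z' (now at pos=1)
pos=2: emit ID 'foo' (now at pos=5)
pos=6: emit NUM '100' (now at pos=9)
pos=9: enter COMMENT mode (saw '/*')
exit COMMENT mode (now at pos=19)
pos=19: emit ID 'val' (now at pos=22)
pos=22: enter COMMENT mode (saw '/*')
exit COMMENT mode (now at pos=29)
pos=30: enter COMMENT mode (saw '/*')
pos=30: ERROR — unterminated comment (reached EOF)

Answer: 30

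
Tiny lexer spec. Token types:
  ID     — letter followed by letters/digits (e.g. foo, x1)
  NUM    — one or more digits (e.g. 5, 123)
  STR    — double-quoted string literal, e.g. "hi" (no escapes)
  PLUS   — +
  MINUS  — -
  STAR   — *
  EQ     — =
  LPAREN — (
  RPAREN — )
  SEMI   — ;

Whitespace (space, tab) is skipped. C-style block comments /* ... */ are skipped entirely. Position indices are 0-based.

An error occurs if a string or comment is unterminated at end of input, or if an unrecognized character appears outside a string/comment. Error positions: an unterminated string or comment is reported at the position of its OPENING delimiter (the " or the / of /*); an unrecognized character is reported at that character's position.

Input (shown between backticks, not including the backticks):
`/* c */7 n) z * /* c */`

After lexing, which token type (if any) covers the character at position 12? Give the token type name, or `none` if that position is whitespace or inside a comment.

pos=0: enter COMMENT mode (saw '/*')
exit COMMENT mode (now at pos=7)
pos=7: emit NUM '7' (now at pos=8)
pos=9: emit ID 'n' (now at pos=10)
pos=10: emit RPAREN ')'
pos=12: emit ID 'z' (now at pos=13)
pos=14: emit STAR '*'
pos=16: enter COMMENT mode (saw '/*')
exit COMMENT mode (now at pos=23)
DONE. 5 tokens: [NUM, ID, RPAREN, ID, STAR]
Position 12: char is 'z' -> ID

Answer: ID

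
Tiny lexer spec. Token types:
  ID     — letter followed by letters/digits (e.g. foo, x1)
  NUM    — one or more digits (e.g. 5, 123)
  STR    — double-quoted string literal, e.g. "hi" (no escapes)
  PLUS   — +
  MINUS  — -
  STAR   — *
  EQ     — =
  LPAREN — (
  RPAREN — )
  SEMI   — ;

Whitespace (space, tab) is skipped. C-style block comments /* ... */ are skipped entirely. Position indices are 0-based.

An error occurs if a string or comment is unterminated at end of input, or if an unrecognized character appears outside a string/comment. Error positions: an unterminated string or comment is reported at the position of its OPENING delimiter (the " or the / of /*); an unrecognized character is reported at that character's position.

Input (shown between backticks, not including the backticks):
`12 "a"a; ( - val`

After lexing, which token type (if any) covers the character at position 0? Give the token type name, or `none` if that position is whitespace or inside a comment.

pos=0: emit NUM '12' (now at pos=2)
pos=3: enter STRING mode
pos=3: emit STR "a" (now at pos=6)
pos=6: emit ID 'a' (now at pos=7)
pos=7: emit SEMI ';'
pos=9: emit LPAREN '('
pos=11: emit MINUS '-'
pos=13: emit ID 'val' (now at pos=16)
DONE. 7 tokens: [NUM, STR, ID, SEMI, LPAREN, MINUS, ID]
Position 0: char is '1' -> NUM

Answer: NUM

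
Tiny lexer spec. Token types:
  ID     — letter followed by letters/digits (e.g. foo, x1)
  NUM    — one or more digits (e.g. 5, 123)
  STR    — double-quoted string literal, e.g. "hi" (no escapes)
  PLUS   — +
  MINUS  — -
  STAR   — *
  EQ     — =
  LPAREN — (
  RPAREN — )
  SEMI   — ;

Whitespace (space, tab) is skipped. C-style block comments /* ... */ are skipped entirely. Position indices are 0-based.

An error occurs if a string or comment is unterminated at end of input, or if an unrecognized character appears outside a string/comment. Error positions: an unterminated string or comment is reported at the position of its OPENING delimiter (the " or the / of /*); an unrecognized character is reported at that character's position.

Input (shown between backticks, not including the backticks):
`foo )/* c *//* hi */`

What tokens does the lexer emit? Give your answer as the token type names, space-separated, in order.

pos=0: emit ID 'foo' (now at pos=3)
pos=4: emit RPAREN ')'
pos=5: enter COMMENT mode (saw '/*')
exit COMMENT mode (now at pos=12)
pos=12: enter COMMENT mode (saw '/*')
exit COMMENT mode (now at pos=20)
DONE. 2 tokens: [ID, RPAREN]

Answer: ID RPAREN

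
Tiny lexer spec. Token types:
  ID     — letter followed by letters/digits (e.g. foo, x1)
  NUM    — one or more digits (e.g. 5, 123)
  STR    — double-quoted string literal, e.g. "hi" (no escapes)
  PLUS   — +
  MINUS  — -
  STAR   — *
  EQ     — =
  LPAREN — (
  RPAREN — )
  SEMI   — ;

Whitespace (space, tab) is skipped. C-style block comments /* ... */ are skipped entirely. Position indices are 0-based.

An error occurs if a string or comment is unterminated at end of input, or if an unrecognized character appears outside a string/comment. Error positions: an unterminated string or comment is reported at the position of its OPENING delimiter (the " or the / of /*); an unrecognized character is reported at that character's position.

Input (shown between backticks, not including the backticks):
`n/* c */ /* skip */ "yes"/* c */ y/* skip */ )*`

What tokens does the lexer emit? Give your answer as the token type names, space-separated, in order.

Answer: ID STR ID RPAREN STAR

Derivation:
pos=0: emit ID 'n' (now at pos=1)
pos=1: enter COMMENT mode (saw '/*')
exit COMMENT mode (now at pos=8)
pos=9: enter COMMENT mode (saw '/*')
exit COMMENT mode (now at pos=19)
pos=20: enter STRING mode
pos=20: emit STR "yes" (now at pos=25)
pos=25: enter COMMENT mode (saw '/*')
exit COMMENT mode (now at pos=32)
pos=33: emit ID 'y' (now at pos=34)
pos=34: enter COMMENT mode (saw '/*')
exit COMMENT mode (now at pos=44)
pos=45: emit RPAREN ')'
pos=46: emit STAR '*'
DONE. 5 tokens: [ID, STR, ID, RPAREN, STAR]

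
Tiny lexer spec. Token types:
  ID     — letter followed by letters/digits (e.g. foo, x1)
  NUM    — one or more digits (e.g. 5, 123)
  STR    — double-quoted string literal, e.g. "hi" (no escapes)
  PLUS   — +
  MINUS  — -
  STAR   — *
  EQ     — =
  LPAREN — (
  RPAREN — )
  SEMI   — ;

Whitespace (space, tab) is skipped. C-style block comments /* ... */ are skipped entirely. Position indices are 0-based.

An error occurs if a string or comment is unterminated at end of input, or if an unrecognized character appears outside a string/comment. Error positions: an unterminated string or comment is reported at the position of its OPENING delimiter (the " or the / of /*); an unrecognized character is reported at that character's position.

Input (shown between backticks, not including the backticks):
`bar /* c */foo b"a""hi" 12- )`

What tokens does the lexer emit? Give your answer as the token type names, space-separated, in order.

Answer: ID ID ID STR STR NUM MINUS RPAREN

Derivation:
pos=0: emit ID 'bar' (now at pos=3)
pos=4: enter COMMENT mode (saw '/*')
exit COMMENT mode (now at pos=11)
pos=11: emit ID 'foo' (now at pos=14)
pos=15: emit ID 'b' (now at pos=16)
pos=16: enter STRING mode
pos=16: emit STR "a" (now at pos=19)
pos=19: enter STRING mode
pos=19: emit STR "hi" (now at pos=23)
pos=24: emit NUM '12' (now at pos=26)
pos=26: emit MINUS '-'
pos=28: emit RPAREN ')'
DONE. 8 tokens: [ID, ID, ID, STR, STR, NUM, MINUS, RPAREN]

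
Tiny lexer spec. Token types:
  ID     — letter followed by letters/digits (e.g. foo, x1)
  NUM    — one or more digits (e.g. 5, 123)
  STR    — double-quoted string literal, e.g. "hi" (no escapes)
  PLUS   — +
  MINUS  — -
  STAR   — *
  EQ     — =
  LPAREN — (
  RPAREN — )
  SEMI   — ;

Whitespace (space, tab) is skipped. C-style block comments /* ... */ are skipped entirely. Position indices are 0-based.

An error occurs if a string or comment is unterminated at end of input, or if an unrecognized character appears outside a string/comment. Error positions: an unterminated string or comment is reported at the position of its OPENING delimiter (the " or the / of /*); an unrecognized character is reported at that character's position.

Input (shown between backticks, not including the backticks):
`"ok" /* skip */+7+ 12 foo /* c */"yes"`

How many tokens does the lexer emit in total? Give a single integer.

Answer: 7

Derivation:
pos=0: enter STRING mode
pos=0: emit STR "ok" (now at pos=4)
pos=5: enter COMMENT mode (saw '/*')
exit COMMENT mode (now at pos=15)
pos=15: emit PLUS '+'
pos=16: emit NUM '7' (now at pos=17)
pos=17: emit PLUS '+'
pos=19: emit NUM '12' (now at pos=21)
pos=22: emit ID 'foo' (now at pos=25)
pos=26: enter COMMENT mode (saw '/*')
exit COMMENT mode (now at pos=33)
pos=33: enter STRING mode
pos=33: emit STR "yes" (now at pos=38)
DONE. 7 tokens: [STR, PLUS, NUM, PLUS, NUM, ID, STR]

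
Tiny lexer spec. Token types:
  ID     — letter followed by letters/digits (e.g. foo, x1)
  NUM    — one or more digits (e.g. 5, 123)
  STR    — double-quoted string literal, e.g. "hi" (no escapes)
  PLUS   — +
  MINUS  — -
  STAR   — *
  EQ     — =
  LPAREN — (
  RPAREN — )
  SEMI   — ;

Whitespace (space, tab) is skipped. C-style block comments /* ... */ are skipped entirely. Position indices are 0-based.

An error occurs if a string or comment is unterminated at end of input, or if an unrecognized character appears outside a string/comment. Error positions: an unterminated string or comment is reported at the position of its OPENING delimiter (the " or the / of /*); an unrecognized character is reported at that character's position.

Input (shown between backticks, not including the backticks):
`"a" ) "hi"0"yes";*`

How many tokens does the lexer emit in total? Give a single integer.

Answer: 7

Derivation:
pos=0: enter STRING mode
pos=0: emit STR "a" (now at pos=3)
pos=4: emit RPAREN ')'
pos=6: enter STRING mode
pos=6: emit STR "hi" (now at pos=10)
pos=10: emit NUM '0' (now at pos=11)
pos=11: enter STRING mode
pos=11: emit STR "yes" (now at pos=16)
pos=16: emit SEMI ';'
pos=17: emit STAR '*'
DONE. 7 tokens: [STR, RPAREN, STR, NUM, STR, SEMI, STAR]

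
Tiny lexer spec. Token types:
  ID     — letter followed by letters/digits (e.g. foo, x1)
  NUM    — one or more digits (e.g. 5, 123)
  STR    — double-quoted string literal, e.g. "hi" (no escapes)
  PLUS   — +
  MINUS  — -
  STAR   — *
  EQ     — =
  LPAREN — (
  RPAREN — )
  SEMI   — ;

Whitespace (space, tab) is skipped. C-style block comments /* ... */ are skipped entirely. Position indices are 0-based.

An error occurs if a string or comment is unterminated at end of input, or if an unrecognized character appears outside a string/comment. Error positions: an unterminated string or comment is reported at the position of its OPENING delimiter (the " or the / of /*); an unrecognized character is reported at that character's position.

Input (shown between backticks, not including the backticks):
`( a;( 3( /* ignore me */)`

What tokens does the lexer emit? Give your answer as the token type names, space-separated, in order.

Answer: LPAREN ID SEMI LPAREN NUM LPAREN RPAREN

Derivation:
pos=0: emit LPAREN '('
pos=2: emit ID 'a' (now at pos=3)
pos=3: emit SEMI ';'
pos=4: emit LPAREN '('
pos=6: emit NUM '3' (now at pos=7)
pos=7: emit LPAREN '('
pos=9: enter COMMENT mode (saw '/*')
exit COMMENT mode (now at pos=24)
pos=24: emit RPAREN ')'
DONE. 7 tokens: [LPAREN, ID, SEMI, LPAREN, NUM, LPAREN, RPAREN]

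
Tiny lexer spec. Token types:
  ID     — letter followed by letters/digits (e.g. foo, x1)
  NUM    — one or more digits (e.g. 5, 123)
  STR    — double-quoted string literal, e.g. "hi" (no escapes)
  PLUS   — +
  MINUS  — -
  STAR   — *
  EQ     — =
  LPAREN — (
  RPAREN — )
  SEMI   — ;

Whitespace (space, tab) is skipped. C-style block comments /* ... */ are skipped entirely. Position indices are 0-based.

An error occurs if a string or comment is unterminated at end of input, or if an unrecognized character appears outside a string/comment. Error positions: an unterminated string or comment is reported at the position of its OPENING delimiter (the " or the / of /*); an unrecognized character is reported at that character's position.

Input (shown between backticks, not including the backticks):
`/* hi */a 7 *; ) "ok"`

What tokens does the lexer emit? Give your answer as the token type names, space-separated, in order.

pos=0: enter COMMENT mode (saw '/*')
exit COMMENT mode (now at pos=8)
pos=8: emit ID 'a' (now at pos=9)
pos=10: emit NUM '7' (now at pos=11)
pos=12: emit STAR '*'
pos=13: emit SEMI ';'
pos=15: emit RPAREN ')'
pos=17: enter STRING mode
pos=17: emit STR "ok" (now at pos=21)
DONE. 6 tokens: [ID, NUM, STAR, SEMI, RPAREN, STR]

Answer: ID NUM STAR SEMI RPAREN STR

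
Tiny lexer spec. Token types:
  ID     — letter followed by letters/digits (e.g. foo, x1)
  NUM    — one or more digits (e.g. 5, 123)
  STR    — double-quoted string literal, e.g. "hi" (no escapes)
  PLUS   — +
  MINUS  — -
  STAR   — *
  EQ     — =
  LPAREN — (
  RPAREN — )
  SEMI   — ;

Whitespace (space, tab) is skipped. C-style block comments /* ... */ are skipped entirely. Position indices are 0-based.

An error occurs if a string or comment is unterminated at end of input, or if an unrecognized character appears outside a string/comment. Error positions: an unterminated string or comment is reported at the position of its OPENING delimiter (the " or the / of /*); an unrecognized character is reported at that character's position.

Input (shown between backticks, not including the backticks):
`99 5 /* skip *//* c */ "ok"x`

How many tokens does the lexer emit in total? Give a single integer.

pos=0: emit NUM '99' (now at pos=2)
pos=3: emit NUM '5' (now at pos=4)
pos=5: enter COMMENT mode (saw '/*')
exit COMMENT mode (now at pos=15)
pos=15: enter COMMENT mode (saw '/*')
exit COMMENT mode (now at pos=22)
pos=23: enter STRING mode
pos=23: emit STR "ok" (now at pos=27)
pos=27: emit ID 'x' (now at pos=28)
DONE. 4 tokens: [NUM, NUM, STR, ID]

Answer: 4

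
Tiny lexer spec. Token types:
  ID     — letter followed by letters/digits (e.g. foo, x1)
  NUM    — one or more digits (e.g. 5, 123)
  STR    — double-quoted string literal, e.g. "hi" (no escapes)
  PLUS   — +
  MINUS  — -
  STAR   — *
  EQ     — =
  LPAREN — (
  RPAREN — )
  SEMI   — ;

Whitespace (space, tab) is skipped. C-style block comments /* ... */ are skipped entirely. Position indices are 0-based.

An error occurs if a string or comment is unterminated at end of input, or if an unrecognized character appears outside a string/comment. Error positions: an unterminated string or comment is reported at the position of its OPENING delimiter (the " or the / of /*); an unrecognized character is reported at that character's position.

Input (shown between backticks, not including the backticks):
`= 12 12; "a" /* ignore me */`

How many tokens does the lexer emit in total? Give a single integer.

Answer: 5

Derivation:
pos=0: emit EQ '='
pos=2: emit NUM '12' (now at pos=4)
pos=5: emit NUM '12' (now at pos=7)
pos=7: emit SEMI ';'
pos=9: enter STRING mode
pos=9: emit STR "a" (now at pos=12)
pos=13: enter COMMENT mode (saw '/*')
exit COMMENT mode (now at pos=28)
DONE. 5 tokens: [EQ, NUM, NUM, SEMI, STR]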